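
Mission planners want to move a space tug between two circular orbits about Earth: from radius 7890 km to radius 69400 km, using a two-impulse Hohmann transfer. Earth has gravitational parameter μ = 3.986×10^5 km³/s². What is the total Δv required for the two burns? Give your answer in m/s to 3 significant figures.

Δv = 3730 m/s

Semi-major axis of the transfer orbit: a_t = (7890 + 69400)/2 = 38645 km.
At r₁ the circular-orbit speed is v₁ = √(μ/r₁) = 7.108 km/s.
On the transfer ellipse at r₁, vis-viva gives v_p = √[μ(2/r₁ − 1/a_t)] = 9.525 km/s.
First burn Δv₁ = |v_p − v₁| = 2.417 km/s.
At r₂, v₂ = √(μ/r₂) = 2.397 km/s.
Transfer-orbit speed at r₂: v_a = √[μ(2/r₂ − 1/a_t)] = 1.083 km/s.
Second burn Δv₂ = |v₂ − v_a| = 1.314 km/s.
Δv = Δv₁ + Δv₂ = 2.417 + 1.314 = 3.731 km/s.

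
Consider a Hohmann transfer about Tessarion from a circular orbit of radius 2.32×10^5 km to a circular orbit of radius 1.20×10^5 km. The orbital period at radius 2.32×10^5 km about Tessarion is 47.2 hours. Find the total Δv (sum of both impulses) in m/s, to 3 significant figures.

Δv = 3260 m/s

From Kepler's third law T² = 4π²r³/μ at r = 2.32×10^5 km, T = 47.2 hours = 47.2 × 3600 s = 1.6992×10^5 s: μ = 4π²r³/T² = 1.70740×10^7 km³/s².
The Hohmann ellipse has a_t = (r₁ + r₂)/2 = 1.760×10^5 km.
At r₁ the circular-orbit speed is v₁ = √(μ/r₁) = 8.579 km/s.
On the transfer ellipse at r₁, vis-viva gives v_a = √[μ(2/r₁ − 1/a_t)] = 7.084 km/s.
First burn Δv₁ = |v_a − v₁| = 1.495 km/s.
Circular speed at r₂: v₂ = √(μ/r₂) = 11.928 km/s.
Transfer-orbit speed at r₂: v_p = √[μ(2/r₂ − 1/a_t)] = 13.695 km/s.
Second burn Δv₂ = |v₂ − v_p| = 1.767 km/s.
Δv = Δv₁ + Δv₂ = 1.495 + 1.767 = 3.262 km/s.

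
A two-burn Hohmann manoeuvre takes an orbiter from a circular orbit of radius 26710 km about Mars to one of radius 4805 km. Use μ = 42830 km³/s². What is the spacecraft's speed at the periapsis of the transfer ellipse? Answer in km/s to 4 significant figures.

v = 3.887 km/s

Semi-major axis of the transfer orbit: a_t = (26710 + 4805)/2 = 15757.5 km.
The periapsis of the transfer ellipse is at r = 4805 km.
Applying v² = μ(2/r − 1/a_t): v = 3.887 km/s.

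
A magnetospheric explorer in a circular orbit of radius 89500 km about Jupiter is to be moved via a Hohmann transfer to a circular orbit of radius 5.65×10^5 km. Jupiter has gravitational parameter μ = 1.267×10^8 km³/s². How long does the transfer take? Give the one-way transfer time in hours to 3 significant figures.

t = 14.5 hours

Semi-major axis of the transfer orbit: a_t = (89500 + 5.650×10^5)/2 = 3.2725×10^5 km.
Half the transfer-orbit period gives t = π√(a_t³/μ) = 52250 s.
Converting: 52250 s ÷ 3600 s/hour = 14.5 hours.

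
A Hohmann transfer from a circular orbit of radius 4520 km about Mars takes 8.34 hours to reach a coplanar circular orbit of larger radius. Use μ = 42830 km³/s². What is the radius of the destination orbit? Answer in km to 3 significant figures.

r₂ = 27000 km

Transfer time t = 8.34 hours = 30024 s, and t = π√(a_t³/μ).
So a_t = (μ t²/π²)^(1/3) = (42830 × (30024)² / π²)^(1/3) = 15757 km.
Since a_t = (r₁ + r₂)/2, r₂ = 2a_t − r₁ = 2×15757 − 4520 = 26994 km.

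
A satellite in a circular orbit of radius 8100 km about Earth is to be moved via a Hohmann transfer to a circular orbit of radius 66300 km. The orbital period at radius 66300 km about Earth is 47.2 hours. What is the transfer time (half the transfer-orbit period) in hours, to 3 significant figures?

t = 9.92 hours

From Kepler's third law T² = 4π²r³/μ at r = 66300 km, T = 47.2 hours = 47.2 × 3600 s = 1.6992×10^5 s: μ = 4π²r³/T² = 3.98484×10^5 km³/s².
The Hohmann ellipse has a_t = (r₁ + r₂)/2 = 37200 km.
By Kepler's third law the transfer-orbit period is T = 2π√(a_t³/μ), so t = T/2 = 35710 s.
Converting: 35710 s ÷ 3600 s/hour = 9.92 hours.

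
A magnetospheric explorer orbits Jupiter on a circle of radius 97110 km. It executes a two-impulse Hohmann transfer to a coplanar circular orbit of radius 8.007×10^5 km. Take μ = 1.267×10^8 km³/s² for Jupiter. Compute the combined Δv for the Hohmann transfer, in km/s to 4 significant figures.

Δv = 18.85 km/s

Semi-major axis of the transfer orbit: a_t = (97110 + 8.007×10^5)/2 = 4.48905×10^5 km.
Circular speed at r₁: v₁ = √(μ/r₁) = √(1.267×10^8/97110) = 36.12 km/s.
On the transfer ellipse at r₁, vis-viva gives v_p = √[μ(2/r₁ − 1/a_t)] = 48.24 km/s.
First burn Δv₁ = |v_p − v₁| = 12.12 km/s.
At r₂, v₂ = √(μ/r₂) = 12.58 km/s.
Transfer-orbit speed at r₂: v_a = √[μ(2/r₂ − 1/a_t)] = 5.851 km/s.
Second burn Δv₂ = |v₂ − v_a| = 6.729 km/s.
Total Δv = Δv₁ + Δv₂ = 18.85 km/s.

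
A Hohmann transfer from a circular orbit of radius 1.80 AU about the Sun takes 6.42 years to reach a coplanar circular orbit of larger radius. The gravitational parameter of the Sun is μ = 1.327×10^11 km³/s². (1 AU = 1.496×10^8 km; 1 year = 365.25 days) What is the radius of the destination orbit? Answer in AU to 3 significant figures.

In km: r₁ = 1.80 × 1.496×10^8 = 2.6928×10^8 km.
Transfer time t = 6.42 years × 365.25 × 86400 s = 2.02599792×10^8 s, and t = π√(a_t³/μ).
So a_t = (μ t²/π²)^(1/3) = (1.327×10^11 × (2.02599792×10^8)² / π²)^(1/3) = 8.2026×10^8 km.
Since a_t = (r₁ + r₂)/2, r₂ = 2a_t − r₁ = 2×8.2026×10^8 − 2.6928×10^8 = 1.37124×10^9 km.
In AU: r₂ = 1.37124×10^9 / 1.496×10^8 = 9.17 AU.

r₂ = 9.17 AU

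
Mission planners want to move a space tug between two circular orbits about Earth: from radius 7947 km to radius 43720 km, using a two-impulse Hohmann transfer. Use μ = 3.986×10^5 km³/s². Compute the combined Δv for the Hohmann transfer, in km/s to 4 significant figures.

Δv = 3.476 km/s

Transfer-ellipse semi-major axis a_t = (r₁ + r₂)/2 = (7947 + 43720)/2 = 25833.5 km.
Circular speed at r₁: v₁ = √(μ/r₁) = √(3.986×10^5/7947) = 7.082 km/s.
On the transfer ellipse at r₁, vis-viva equation gives v_p = √[μ(2/r₁ − 1/a_t)] = 9.213 km/s.
First burn Δv₁ = |v_p − v₁| = 2.131 km/s.
At r₂, v₂ = √(μ/r₂) = 3.0195 km/s.
Transfer-orbit speed at r₂: v_a = √[μ(2/r₂ − 1/a_t)] = 1.6747 km/s.
Second burn Δv₂ = |v₂ − v_a| = 1.345 km/s.
Total Δv = Δv₁ + Δv₂ = 3.476 km/s.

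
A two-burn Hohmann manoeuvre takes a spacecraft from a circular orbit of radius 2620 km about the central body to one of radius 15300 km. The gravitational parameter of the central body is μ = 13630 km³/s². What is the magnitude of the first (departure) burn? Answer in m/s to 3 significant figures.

The Hohmann ellipse has a_t = (r₁ + r₂)/2 = 8960 km.
On the circular orbit at r = 2620 km, v_c = √(μ/r) = 2.2809 km/s.
Vis-viva on the transfer ellipse at r = 2620 km gives v_t = √[μ(2/r − 1/a_t)] = 2.9805 km/s.
Δv₁ = |v_t − v_c| = |2.9805 − 2.2809| = 0.6996 km/s.

Δv₁ = 700 m/s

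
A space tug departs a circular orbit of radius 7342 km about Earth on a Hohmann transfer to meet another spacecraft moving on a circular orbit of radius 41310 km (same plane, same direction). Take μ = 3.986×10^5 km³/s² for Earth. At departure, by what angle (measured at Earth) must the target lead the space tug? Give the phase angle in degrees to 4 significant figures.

φ = 98.66°

The Hohmann ellipse has a_t = (r₁ + r₂)/2 = 24326 km.
The half-period of the transfer ellipse is t = π√(a_t³/μ) = 18880 s.
The target's mean motion on its circular orbit is ω₂ = √(μ/r₂³) = 7.519×10^-5 rad/s.
Angle swept by the target during transfer: ω₂·t = 1.4196 rad = 81.34°.
Arrival is 180° from departure on the ellipse, so φ = 180° − 81.34° = 98.66°.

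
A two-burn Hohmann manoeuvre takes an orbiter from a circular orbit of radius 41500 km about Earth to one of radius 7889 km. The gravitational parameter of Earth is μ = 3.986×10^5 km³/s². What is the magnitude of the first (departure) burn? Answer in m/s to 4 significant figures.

Δv₁ = 1347 m/s

The Hohmann ellipse has a_t = (r₁ + r₂)/2 = 24694.5 km.
On the circular orbit at r = 41500 km, v_c = √(μ/r) = 3.099 km/s.
Vis-viva on the transfer ellipse at r = 41500 km gives v_t = √[μ(2/r − 1/a_t)] = 1.752 km/s.
Δv₁ = |v_t − v_c| = |1.752 − 3.099| = 1.347 km/s.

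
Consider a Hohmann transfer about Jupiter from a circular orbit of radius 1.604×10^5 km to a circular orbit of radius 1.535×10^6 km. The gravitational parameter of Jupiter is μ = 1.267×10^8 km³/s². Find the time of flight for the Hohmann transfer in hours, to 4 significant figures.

The Hohmann ellipse has a_t = (r₁ + r₂)/2 = 8.477×10^5 km.
By Kepler's third law the transfer-orbit period is T = 2π√(a_t³/μ), so t = T/2 = 2.1783×10^5 s.
Converting: 2.1783×10^5 s ÷ 3600 s/hour = 60.51 hours.

t = 60.51 hours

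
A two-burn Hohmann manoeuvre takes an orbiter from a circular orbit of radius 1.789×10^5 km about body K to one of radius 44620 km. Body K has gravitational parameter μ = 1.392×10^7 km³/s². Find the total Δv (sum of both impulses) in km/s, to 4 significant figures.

Δv = 7.932 km/s

Semi-major axis of the transfer orbit: a_t = (1.789×10^5 + 44620)/2 = 1.1176×10^5 km.
Circular speed at r₁: v₁ = √(μ/r₁) = √(1.392×10^7/1.789×10^5) = 8.8209 km/s.
On the transfer ellipse at r₁, v² = μ(2/r − 1/a) gives v_a = √[μ(2/r₁ − 1/a_t)] = 5.5736 km/s.
First burn Δv₁ = |v_a − v₁| = 3.2473 km/s.
Circular speed at r₂: v₂ = √(μ/r₂) = 17.6626 km/s.
Transfer-orbit speed at r₂: v_p = √[μ(2/r₂ − 1/a_t)] = 22.3469 km/s.
Second burn Δv₂ = |v₂ − v_p| = 4.6843 km/s.
Δv = Δv₁ + Δv₂ = 3.2473 + 4.6843 = 7.932 km/s.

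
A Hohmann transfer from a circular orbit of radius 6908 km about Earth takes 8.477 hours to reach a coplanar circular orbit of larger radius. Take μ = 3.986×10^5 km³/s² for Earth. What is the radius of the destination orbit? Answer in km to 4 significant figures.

r₂ = 60100 km

Transfer time t = 8.477 hours = 30517.2 s, and t = π√(a_t³/μ).
So a_t = (μ t²/π²)^(1/3) = (3.986×10^5 × (30517.2)² / π²)^(1/3) = 33505 km.
Since a_t = (r₁ + r₂)/2, r₂ = 2a_t − r₁ = 2×33505 − 6908 = 60102 km.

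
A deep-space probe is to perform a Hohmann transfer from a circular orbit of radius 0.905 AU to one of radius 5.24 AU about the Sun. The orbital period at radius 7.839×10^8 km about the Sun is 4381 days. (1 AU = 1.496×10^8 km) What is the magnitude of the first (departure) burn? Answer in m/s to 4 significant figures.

From Kepler's third law T² = 4π²r³/μ at r = 7.839×10^8 km, T = 4381 days = 4381 × 86400 s = 3.785184×10^8 s: μ = 4π²r³/T² = 1.32730×10^11 km³/s².
In km: r₁ = 0.905 × 1.496×10^8 = 1.35388×10^8 km; r₂ = 5.24 × 1.496×10^8 = 7.83904×10^8 km.
Transfer-ellipse semi-major axis a_t = (r₁ + r₂)/2 = (1.35388×10^8 + 7.83904×10^8)/2 = 4.59646×10^8 km.
On the circular orbit at r = 1.35388×10^8 km, v_c = √(μ/r) = 31.311 km/s.
Vis-viva on the transfer ellipse at r = 1.35388×10^8 km gives v_t = √[μ(2/r − 1/a_t)] = 40.890 km/s.
Δv₁ = |v_t − v_c| = |40.890 − 31.311| = 9.579 km/s.

Δv₁ = 9579 m/s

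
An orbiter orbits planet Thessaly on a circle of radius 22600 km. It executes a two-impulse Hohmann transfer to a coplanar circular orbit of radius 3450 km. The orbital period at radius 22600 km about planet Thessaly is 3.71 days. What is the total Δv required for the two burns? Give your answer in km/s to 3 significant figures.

From Kepler's third law T² = 4π²r³/μ at r = 22600 km, T = 3.71 days = 3.71 × 86400 s = 3.20544×10^5 s: μ = 4π²r³/T² = 4435.16 km³/s².
Transfer-ellipse semi-major axis a_t = (r₁ + r₂)/2 = (22600 + 3450)/2 = 13025 km.
At r₁ the circular-orbit speed is v₁ = √(μ/r₁) = 0.4430 km/s.
Transfer-orbit speed at r₁ (v² = μ(2/r − 1/a)): v_a = √[μ(2/r₁ − 1/a_t)] = 0.2280 km/s.
First burn Δv₁ = |v_a − v₁| = 0.2150 km/s.
At r₂, v₂ = √(μ/r₂) = 1.1338 km/s.
Transfer-orbit speed at r₂: v_p = √[μ(2/r₂ − 1/a_t)] = 1.4935 km/s.
Second burn Δv₂ = |v₂ − v_p| = 0.3597 km/s.
Δv = Δv₁ + Δv₂ = 0.2150 + 0.3597 = 0.5747 km/s.

Δv = 0.575 km/s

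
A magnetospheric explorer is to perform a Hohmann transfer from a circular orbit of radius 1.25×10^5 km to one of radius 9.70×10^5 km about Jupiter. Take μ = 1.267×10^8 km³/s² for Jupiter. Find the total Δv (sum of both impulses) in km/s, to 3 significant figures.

The Hohmann ellipse has a_t = (r₁ + r₂)/2 = 5.475×10^5 km.
Circular speed at r₁: v₁ = √(μ/r₁) = √(1.267×10^8/1.250×10^5) = 31.84 km/s.
Transfer-orbit speed at r₁ (vis-viva): v_p = √[μ(2/r₁ − 1/a_t)] = 42.38 km/s.
First burn Δv₁ = |v_p − v₁| = 10.54 km/s.
Circular speed at r₂: v₂ = √(μ/r₂) = 11.429 km/s.
Transfer-orbit speed at r₂: v_a = √[μ(2/r₂ − 1/a_t)] = 5.4609 km/s.
Second burn Δv₂ = |v₂ − v_a| = 5.968 km/s.
Δv = Δv₁ + Δv₂ = 10.54 + 5.968 = 16.51 km/s.

Δv = 16.5 km/s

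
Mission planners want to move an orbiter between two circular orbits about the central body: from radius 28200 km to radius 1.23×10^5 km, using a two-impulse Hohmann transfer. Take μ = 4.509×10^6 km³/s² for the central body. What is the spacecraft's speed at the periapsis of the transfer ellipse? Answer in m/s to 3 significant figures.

v = 16100 m/s

Transfer-ellipse semi-major axis a_t = (r₁ + r₂)/2 = (28200 + 1.230×10^5)/2 = 75600 km.
At periapsis, r = 28200 km.
From the vis-viva equation, v = √[μ(2/r − 1/a_t)] = 16.13 km/s.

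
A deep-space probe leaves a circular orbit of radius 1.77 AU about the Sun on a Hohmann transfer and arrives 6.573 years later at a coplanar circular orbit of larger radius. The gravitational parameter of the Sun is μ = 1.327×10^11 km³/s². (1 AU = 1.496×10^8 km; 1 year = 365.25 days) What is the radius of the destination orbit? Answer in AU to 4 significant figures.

In km: r₁ = 1.77 × 1.496×10^8 = 2.64792×10^8 km.
Transfer time t = 6.573 years × 365.25 × 86400 s = 2.074281048×10^8 s, and t = π√(a_t³/μ).
So a_t = (μ t²/π²)^(1/3) = (1.327×10^11 × (2.074281048×10^8)² / π²)^(1/3) = 8.3324×10^8 km.
Since a_t = (r₁ + r₂)/2, r₂ = 2a_t − r₁ = 2×8.3324×10^8 − 2.64792×10^8 = 1.401688×10^9 km.
In AU: r₂ = 1.401688×10^9 / 1.496×10^8 = 9.370 AU.

r₂ = 9.370 AU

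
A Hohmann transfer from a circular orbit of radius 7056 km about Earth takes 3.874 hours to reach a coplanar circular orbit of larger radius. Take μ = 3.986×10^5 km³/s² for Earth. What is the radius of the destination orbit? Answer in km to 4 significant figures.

Transfer time t = 3.874 hours = 13946.4 s, and t = π√(a_t³/μ).
So a_t = (μ t²/π²)^(1/3) = (3.986×10^5 × (13946.4)² / π²)^(1/3) = 19879 km.
Since a_t = (r₁ + r₂)/2, r₂ = 2a_t − r₁ = 2×19879 − 7056 = 32702 km.

r₂ = 32700 km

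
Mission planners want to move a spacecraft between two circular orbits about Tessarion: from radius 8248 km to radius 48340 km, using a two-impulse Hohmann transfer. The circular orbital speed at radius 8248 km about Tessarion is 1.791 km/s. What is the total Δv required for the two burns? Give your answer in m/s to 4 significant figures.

Δv = 890.4 m/s

From the circular-orbit relation v² = μ/r at r = 8248 km: μ = v²r = (1.791)² × 8248 = 26457.0 km³/s².
Transfer-ellipse semi-major axis a_t = (r₁ + r₂)/2 = (8248 + 48340)/2 = 28294 km.
Circular speed at r₁: v₁ = √(μ/r₁) = √(26457.0/8248) = 1.791 km/s.
On the transfer ellipse at r₁, v² = μ(2/r − 1/a) gives v_p = √[μ(2/r₁ − 1/a_t)] = 2.341 km/s.
First burn Δv₁ = |v_p − v₁| = 0.5500 km/s.
At r₂, v₂ = √(μ/r₂) = 0.7398 km/s.
Transfer-orbit speed at r₂: v_a = √[μ(2/r₂ − 1/a_t)] = 0.3994 km/s.
Second burn Δv₂ = |v₂ − v_a| = 0.3404 km/s.
Total Δv = Δv₁ + Δv₂ = 0.8904 km/s.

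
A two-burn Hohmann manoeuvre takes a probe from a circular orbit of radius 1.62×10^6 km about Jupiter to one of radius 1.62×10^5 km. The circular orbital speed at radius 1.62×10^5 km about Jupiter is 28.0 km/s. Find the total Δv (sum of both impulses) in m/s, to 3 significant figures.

From the circular-orbit relation v² = μ/r at r = 1.62×10^5 km: μ = v²r = (28.0)² × 1.62×10^5 = 1.27008×10^8 km³/s².
Semi-major axis of the transfer orbit: a_t = (1.620×10^6 + 1.620×10^5)/2 = 8.910×10^5 km.
At r₁ the circular-orbit speed is v₁ = √(μ/r₁) = 8.8544 km/s.
On the transfer ellipse at r₁, vis-viva gives v_a = √[μ(2/r₁ − 1/a_t)] = 3.7755 km/s.
First burn Δv₁ = |v_a − v₁| = 5.079 km/s.
At r₂, v₂ = √(μ/r₂) = 28.000 km/s.
Transfer-orbit speed at r₂: v_p = √[μ(2/r₂ − 1/a_t)] = 37.755 km/s.
Second burn Δv₂ = |v₂ − v_p| = 9.755 km/s.
Total Δv = Δv₁ + Δv₂ = 14.83 km/s.

Δv = 14800 m/s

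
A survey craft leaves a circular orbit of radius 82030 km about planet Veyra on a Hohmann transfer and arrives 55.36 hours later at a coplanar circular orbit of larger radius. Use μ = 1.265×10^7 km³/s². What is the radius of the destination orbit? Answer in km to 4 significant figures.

r₂ = 6.592×10^5 km

Transfer time t = 55.36 hours = 1.99296×10^5 s, and t = π√(a_t³/μ).
So a_t = (μ t²/π²)^(1/3) = (1.265×10^7 × (1.99296×10^5)² / π²)^(1/3) = 3.7062×10^5 km.
Since a_t = (r₁ + r₂)/2, r₂ = 2a_t − r₁ = 2×3.7062×10^5 − 82030 = 6.5921×10^5 km.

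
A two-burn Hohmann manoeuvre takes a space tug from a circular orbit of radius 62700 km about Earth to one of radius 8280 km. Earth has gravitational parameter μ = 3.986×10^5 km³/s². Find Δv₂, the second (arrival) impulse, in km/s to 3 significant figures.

Δv₂ = 2.28 km/s

The Hohmann ellipse has a_t = (r₁ + r₂)/2 = 35490 km.
On the circular orbit at r = 8280 km, v_c = √(μ/r) = 6.938 km/s.
Transfer-orbit speed at the same r (vis-viva, a = a_t): v_t = √[μ(2/r − 1/a_t)] = 9.222 km/s.
Δv₂ = |v_t − v_c| = |9.222 − 6.938| = 2.284 km/s.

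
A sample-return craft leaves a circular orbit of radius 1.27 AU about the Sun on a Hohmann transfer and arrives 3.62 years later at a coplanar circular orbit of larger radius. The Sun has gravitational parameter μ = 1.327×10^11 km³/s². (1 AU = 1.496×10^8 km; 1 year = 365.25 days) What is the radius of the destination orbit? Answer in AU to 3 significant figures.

In km: r₁ = 1.27 × 1.496×10^8 = 1.89992×10^8 km.
Transfer time t = 3.62 years × 365.25 × 86400 s = 1.14238512×10^8 s, and t = π√(a_t³/μ).
So a_t = (μ t²/π²)^(1/3) = (1.327×10^11 × (1.14238512×10^8)² / π²)^(1/3) = 5.5984×10^8 km.
Since a_t = (r₁ + r₂)/2, r₂ = 2a_t − r₁ = 2×5.5984×10^8 − 1.89992×10^8 = 9.29688×10^8 km.
In AU: r₂ = 9.29688×10^8 / 1.496×10^8 = 6.21 AU.

r₂ = 6.21 AU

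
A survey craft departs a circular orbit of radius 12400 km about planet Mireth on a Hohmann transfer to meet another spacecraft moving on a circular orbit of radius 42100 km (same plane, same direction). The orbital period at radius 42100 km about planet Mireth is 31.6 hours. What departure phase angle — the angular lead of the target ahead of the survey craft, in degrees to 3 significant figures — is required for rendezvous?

φ = 86.3°

From Kepler's third law T² = 4π²r³/μ at r = 42100 km, T = 31.6 hours = 31.6 × 3600 s = 1.1376×10^5 s: μ = 4π²r³/T² = 2.27629×10^5 km³/s².
The Hohmann ellipse has a_t = (r₁ + r₂)/2 = 27250 km.
The half-period of the transfer ellipse is t = π√(a_t³/μ) = 29620 s.
Target angular speed ω₂ = √(μ/r₂³) = 5.5232×10^-5 rad/s.
Angle swept by the target during transfer: ω₂·t = 1.63597 rad = 93.73°.
Arrival is 180° from departure on the ellipse, so φ = 180° − 93.73° = 86.3°.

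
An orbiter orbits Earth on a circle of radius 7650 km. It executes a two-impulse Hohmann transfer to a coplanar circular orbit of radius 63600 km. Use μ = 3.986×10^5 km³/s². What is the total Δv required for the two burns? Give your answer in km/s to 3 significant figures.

Δv = 3.77 km/s

The Hohmann ellipse has a_t = (r₁ + r₂)/2 = 35625 km.
Circular speed at r₁: v₁ = √(μ/r₁) = √(3.986×10^5/7650) = 7.2183 km/s.
Transfer-orbit speed at r₁ (v² = μ(2/r − 1/a)): v_p = √[μ(2/r₁ − 1/a_t)] = 9.6447 km/s.
First burn Δv₁ = |v_p − v₁| = 2.4264 km/s.
Circular speed at r₂: v₂ = √(μ/r₂) = 2.5035 km/s.
Transfer-orbit speed at r₂: v_a = √[μ(2/r₂ − 1/a_t)] = 1.1601 km/s.
Second burn Δv₂ = |v₂ − v_a| = 1.3434 km/s.
Δv = Δv₁ + Δv₂ = 2.4264 + 1.3434 = 3.770 km/s.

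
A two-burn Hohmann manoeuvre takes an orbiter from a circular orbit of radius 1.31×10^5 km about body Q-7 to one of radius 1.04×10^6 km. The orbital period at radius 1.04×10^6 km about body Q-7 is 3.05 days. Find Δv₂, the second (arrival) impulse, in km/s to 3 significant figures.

From Kepler's third law T² = 4π²r³/μ at r = 1.04×10^6 km, T = 3.05 days = 3.05 × 86400 s = 2.6352×10^5 s: μ = 4π²r³/T² = 6.39488×10^8 km³/s².
Transfer-ellipse semi-major axis a_t = (r₁ + r₂)/2 = (1.310×10^5 + 1.040×10^6)/2 = 5.855×10^5 km.
Circular speed at r = 1.040×10^6 km: v_c = √(μ/r) = 24.80 km/s.
Transfer-orbit speed at the same r (vis-viva, a = a_t): v_t = √[μ(2/r − 1/a_t)] = 11.73 km/s.
Δv₂ = |v_t − v_c| = |11.73 − 24.80| = 13.07 km/s.

Δv₂ = 13.1 km/s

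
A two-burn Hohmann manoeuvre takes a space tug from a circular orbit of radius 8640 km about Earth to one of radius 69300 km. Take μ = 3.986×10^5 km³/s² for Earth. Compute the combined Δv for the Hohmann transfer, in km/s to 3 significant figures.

Transfer-ellipse semi-major axis a_t = (r₁ + r₂)/2 = (8640 + 69300)/2 = 38970 km.
Circular speed at r₁: v₁ = √(μ/r₁) = √(3.986×10^5/8640) = 6.7922 km/s.
On the transfer ellipse at r₁, v² = μ(2/r − 1/a) gives v_p = √[μ(2/r₁ − 1/a_t)] = 9.0576 km/s.
First burn Δv₁ = |v_p − v₁| = 2.265 km/s.
At r₂, v₂ = √(μ/r₂) = 2.398 km/s.
Transfer-orbit speed at r₂: v_a = √[μ(2/r₂ − 1/a_t)] = 1.129 km/s.
Second burn Δv₂ = |v₂ − v_a| = 1.269 km/s.
Δv = Δv₁ + Δv₂ = 2.265 + 1.269 = 3.534 km/s.

Δv = 3.53 km/s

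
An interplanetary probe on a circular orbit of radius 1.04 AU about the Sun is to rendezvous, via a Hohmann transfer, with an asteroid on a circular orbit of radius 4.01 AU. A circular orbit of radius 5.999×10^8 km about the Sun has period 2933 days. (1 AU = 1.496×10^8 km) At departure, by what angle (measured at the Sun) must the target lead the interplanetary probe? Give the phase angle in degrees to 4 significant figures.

From Kepler's third law T² = 4π²r³/μ at r = 5.999×10^8 km, T = 2933 days = 2933 × 86400 s = 2.534112×10^8 s: μ = 4π²r³/T² = 1.32723×10^11 km³/s².
In km: r₁ = 1.04 × 1.496×10^8 = 1.55584×10^8 km; r₂ = 4.01 × 1.496×10^8 = 5.99896×10^8 km.
Transfer-ellipse semi-major axis a_t = (r₁ + r₂)/2 = (1.55584×10^8 + 5.99896×10^8)/2 = 3.7774×10^8 km.
Transfer time t = π√(a_t³/μ) = 6.3309×10^7 s.
The target's mean motion on its circular orbit is ω₂ = √(μ/r₂³) = 2.4795×10^-8 rad/s.
Angle swept by the target during transfer: ω₂·t = 1.5697 rad = 89.94°.
The interplanetary probe traverses 180° on the transfer ellipse, so the target must lead by 180° − 89.94° = 90.06°.

φ = 90.06°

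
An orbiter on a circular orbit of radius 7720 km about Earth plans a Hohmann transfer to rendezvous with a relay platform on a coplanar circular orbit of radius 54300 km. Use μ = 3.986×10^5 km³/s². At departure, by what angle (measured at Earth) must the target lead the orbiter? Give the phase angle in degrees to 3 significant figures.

The Hohmann ellipse has a_t = (r₁ + r₂)/2 = 31010 km.
Transfer time t = π√(a_t³/μ) = 27170 s.
Target angular speed ω₂ = √(μ/r₂³) = 4.990×10^-5 rad/s.
Angle swept by the target during transfer: ω₂·t = 1.3558 rad = 77.68°.
The orbiter traverses 180° on the transfer ellipse, so the target must lead by 180° − 77.68° = 102°.

φ = 102°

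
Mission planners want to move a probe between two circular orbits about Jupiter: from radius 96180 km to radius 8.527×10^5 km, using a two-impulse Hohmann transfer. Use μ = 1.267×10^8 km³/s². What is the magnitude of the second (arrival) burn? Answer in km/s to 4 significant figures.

Δv₂ = 6.701 km/s

Transfer-ellipse semi-major axis a_t = (r₁ + r₂)/2 = (96180 + 8.527×10^5)/2 = 4.7444×10^5 km.
On the circular orbit at r = 8.527×10^5 km, v_c = √(μ/r) = 12.1896 km/s.
Vis-viva on the transfer ellipse at r = 8.527×10^5 km gives v_t = √[μ(2/r − 1/a_t)] = 5.48835 km/s.
Δv₂ = |v_t − v_c| = |5.48835 − 12.1896| = 6.701 km/s.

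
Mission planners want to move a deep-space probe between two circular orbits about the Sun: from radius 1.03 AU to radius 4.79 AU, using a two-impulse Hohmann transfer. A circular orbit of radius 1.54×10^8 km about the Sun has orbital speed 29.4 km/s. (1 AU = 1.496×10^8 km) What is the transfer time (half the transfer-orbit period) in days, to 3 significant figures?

From the circular-orbit relation v² = μ/r at r = 1.54×10^8 km: μ = v²r = (29.4)² × 1.54×10^8 = 1.33111×10^11 km³/s².
In km: r₁ = 1.03 × 1.496×10^8 = 1.54088×10^8 km; r₂ = 4.79 × 1.496×10^8 = 7.16584×10^8 km.
Transfer-ellipse semi-major axis a_t = (r₁ + r₂)/2 = (1.54088×10^8 + 7.16584×10^8)/2 = 4.35336×10^8 km.
Transfer time t = π√(a_t³/μ) = π√((4.35336×10^8)³ / 1.33111×10^11) = 7.821×10^7 s.
Converting: 7.821×10^7 s ÷ 86400 s/day = 905 days.

t = 905 days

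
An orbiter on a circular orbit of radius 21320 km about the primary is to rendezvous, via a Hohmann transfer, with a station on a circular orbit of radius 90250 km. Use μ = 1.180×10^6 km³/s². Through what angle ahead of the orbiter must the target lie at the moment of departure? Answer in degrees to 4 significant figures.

The Hohmann ellipse has a_t = (r₁ + r₂)/2 = 55785 km.
The half-period of the transfer ellipse is t = π√(a_t³/μ) = 38105 s.
The target's mean motion on its circular orbit is ω₂ = √(μ/r₂³) = 4.0065×10^-5 rad/s.
Angle swept by the target during transfer: ω₂·t = 1.5267 rad = 87.47°.
Arrival is 180° from departure on the ellipse, so φ = 180° − 87.47° = 92.53°.

φ = 92.53°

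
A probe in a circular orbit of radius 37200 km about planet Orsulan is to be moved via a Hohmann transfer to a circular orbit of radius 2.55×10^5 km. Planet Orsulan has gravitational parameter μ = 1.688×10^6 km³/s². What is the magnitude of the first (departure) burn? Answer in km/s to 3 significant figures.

The Hohmann ellipse has a_t = (r₁ + r₂)/2 = 1.461×10^5 km.
Circular speed at r = 37200 km: v_c = √(μ/r) = 6.736 km/s.
Vis-viva on the transfer ellipse at r = 37200 km gives v_t = √[μ(2/r − 1/a_t)] = 8.899 km/s.
Δv₁ = |v_t − v_c| = |8.899 − 6.736| = 2.163 km/s.

Δv₁ = 2.16 km/s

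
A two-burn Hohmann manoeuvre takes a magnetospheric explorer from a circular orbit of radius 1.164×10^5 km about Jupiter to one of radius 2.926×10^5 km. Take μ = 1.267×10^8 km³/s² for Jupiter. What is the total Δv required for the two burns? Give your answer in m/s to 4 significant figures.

Δv = 11580 m/s

The Hohmann ellipse has a_t = (r₁ + r₂)/2 = 2.045×10^5 km.
Circular speed at r₁: v₁ = √(μ/r₁) = √(1.267×10^8/1.164×10^5) = 32.992 km/s.
On the transfer ellipse at r₁, vis-viva equation gives v_p = √[μ(2/r₁ − 1/a_t)] = 39.464 km/s.
First burn Δv₁ = |v_p − v₁| = 6.472 km/s.
Circular speed at r₂: v₂ = √(μ/r₂) = 20.81 km/s.
Transfer-orbit speed at r₂: v_a = √[μ(2/r₂ − 1/a_t)] = 15.70 km/s.
Second burn Δv₂ = |v₂ − v_a| = 5.110 km/s.
Total Δv = Δv₁ + Δv₂ = 11.58 km/s.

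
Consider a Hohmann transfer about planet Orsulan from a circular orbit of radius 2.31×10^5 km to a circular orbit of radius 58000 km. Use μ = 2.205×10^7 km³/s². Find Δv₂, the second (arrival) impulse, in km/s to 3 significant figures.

Δv₂ = 5.15 km/s

Semi-major axis of the transfer orbit: a_t = (2.310×10^5 + 58000)/2 = 1.445×10^5 km.
Circular speed at r = 58000 km: v_c = √(μ/r) = 19.498 km/s.
Vis-viva on the transfer ellipse at r = 58000 km gives v_t = √[μ(2/r − 1/a_t)] = 24.653 km/s.
Δv₂ = |v_t − v_c| = |24.653 − 19.498| = 5.155 km/s.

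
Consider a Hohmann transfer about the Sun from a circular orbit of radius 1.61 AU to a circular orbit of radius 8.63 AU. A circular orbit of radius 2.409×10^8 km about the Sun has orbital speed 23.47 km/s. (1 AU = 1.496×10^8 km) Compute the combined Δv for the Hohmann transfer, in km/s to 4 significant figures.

Δv = 11.45 km/s

From the circular-orbit relation v² = μ/r at r = 2.409×10^8 km: μ = v²r = (23.47)² × 2.409×10^8 = 1.32698×10^11 km³/s².
In km: r₁ = 1.61 × 1.496×10^8 = 2.40856×10^8 km; r₂ = 8.63 × 1.496×10^8 = 1.291048×10^9 km.
Transfer-ellipse semi-major axis a_t = (r₁ + r₂)/2 = (2.40856×10^8 + 1.291048×10^9)/2 = 7.65952×10^8 km.
At r₁ the circular-orbit speed is v₁ = √(μ/r₁) = 23.47214 km/s.
On the transfer ellipse at r₁, v² = μ(2/r − 1/a) gives v_p = √[μ(2/r₁ − 1/a_t)] = 30.47356 km/s.
First burn Δv₁ = |v_p − v₁| = 7.001 km/s.
At r₂, v₂ = √(μ/r₂) = 10.138 km/s.
Transfer-orbit speed at r₂: v_a = √[μ(2/r₂ − 1/a_t)] = 5.6851 km/s.
Second burn Δv₂ = |v₂ − v_a| = 4.453 km/s.
Total Δv = Δv₁ + Δv₂ = 11.45 km/s.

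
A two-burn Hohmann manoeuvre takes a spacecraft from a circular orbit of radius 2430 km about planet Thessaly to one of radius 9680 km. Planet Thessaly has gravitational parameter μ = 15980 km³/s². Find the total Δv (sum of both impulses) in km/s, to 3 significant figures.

Transfer-ellipse semi-major axis a_t = (r₁ + r₂)/2 = (2430 + 9680)/2 = 6055 km.
At r₁ the circular-orbit speed is v₁ = √(μ/r₁) = 2.564 km/s.
Transfer-orbit speed at r₁ (vis-viva): v_p = √[μ(2/r₁ − 1/a_t)] = 3.242 km/s.
First burn Δv₁ = |v_p − v₁| = 0.6780 km/s.
Circular speed at r₂: v₂ = √(μ/r₂) = 1.28484 km/s.
Transfer-orbit speed at r₂: v_a = √[μ(2/r₂ − 1/a_t)] = 0.813948 km/s.
Second burn Δv₂ = |v₂ − v_a| = 0.4709 km/s.
Total Δv = Δv₁ + Δv₂ = 1.149 km/s.

Δv = 1.15 km/s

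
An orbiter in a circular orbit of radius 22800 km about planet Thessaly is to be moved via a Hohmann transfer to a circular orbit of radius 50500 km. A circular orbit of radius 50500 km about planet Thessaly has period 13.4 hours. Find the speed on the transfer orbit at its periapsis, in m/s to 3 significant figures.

From Kepler's third law T² = 4π²r³/μ at r = 50500 km, T = 13.4 hours = 13.4 × 3600 s = 48240 s: μ = 4π²r³/T² = 2.18484×10^6 km³/s².
The Hohmann ellipse has a_t = (r₁ + r₂)/2 = 36650 km.
The periapsis of the transfer ellipse is at r = 22800 km.
From the vis-viva equation, v = √[μ(2/r − 1/a_t)] = 11.49 km/s.

v = 11500 m/s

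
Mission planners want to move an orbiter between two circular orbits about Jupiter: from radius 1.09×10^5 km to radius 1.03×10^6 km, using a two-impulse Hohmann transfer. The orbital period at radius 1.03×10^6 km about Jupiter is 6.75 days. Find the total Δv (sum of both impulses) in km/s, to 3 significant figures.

From Kepler's third law T² = 4π²r³/μ at r = 1.03×10^6 km, T = 6.75 days = 6.75 × 86400 s = 5.832×10^5 s: μ = 4π²r³/T² = 1.26834×10^8 km³/s².
Transfer-ellipse semi-major axis a_t = (r₁ + r₂)/2 = (1.090×10^5 + 1.030×10^6)/2 = 5.695×10^5 km.
Circular speed at r₁: v₁ = √(μ/r₁) = √(1.26834×10^8/1.090×10^5) = 34.112 km/s.
On the transfer ellipse at r₁, vis-viva equation gives v_p = √[μ(2/r₁ − 1/a_t)] = 45.875 km/s.
First burn Δv₁ = |v_p − v₁| = 11.763 km/s.
At r₂, v₂ = √(μ/r₂) = 11.0968 km/s.
Transfer-orbit speed at r₂: v_a = √[μ(2/r₂ − 1/a_t)] = 4.85474 km/s.
Second burn Δv₂ = |v₂ − v_a| = 6.2421 km/s.
Total Δv = Δv₁ + Δv₂ = 18.01 km/s.

Δv = 18.0 km/s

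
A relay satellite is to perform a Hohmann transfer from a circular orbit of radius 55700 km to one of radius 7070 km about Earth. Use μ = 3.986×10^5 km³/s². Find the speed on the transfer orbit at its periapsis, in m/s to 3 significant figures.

Semi-major axis of the transfer orbit: a_t = (55700 + 7070)/2 = 31385 km.
The periapsis of the transfer ellipse is at r = 7070 km.
From the vis-viva equation, v = √[μ(2/r − 1/a_t)] = 10.00 km/s.

v = 10000 m/s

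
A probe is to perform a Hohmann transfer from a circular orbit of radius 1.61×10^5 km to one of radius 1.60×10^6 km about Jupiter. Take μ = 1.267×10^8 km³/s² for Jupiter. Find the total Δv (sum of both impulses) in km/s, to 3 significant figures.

Transfer-ellipse semi-major axis a_t = (r₁ + r₂)/2 = (1.610×10^5 + 1.600×10^6)/2 = 8.805×10^5 km.
Circular speed at r₁: v₁ = √(μ/r₁) = √(1.267×10^8/1.610×10^5) = 28.053 km/s.
On the transfer ellipse at r₁, vis-viva equation gives v_p = √[μ(2/r₁ − 1/a_t)] = 37.816 km/s.
First burn Δv₁ = |v_p − v₁| = 9.763 km/s.
Circular speed at r₂: v₂ = √(μ/r₂) = 8.899 km/s.
Transfer-orbit speed at r₂: v_a = √[μ(2/r₂ − 1/a_t)] = 3.805 km/s.
Second burn Δv₂ = |v₂ − v_a| = 5.094 km/s.
Total Δv = Δv₁ + Δv₂ = 14.86 km/s.

Δv = 14.9 km/s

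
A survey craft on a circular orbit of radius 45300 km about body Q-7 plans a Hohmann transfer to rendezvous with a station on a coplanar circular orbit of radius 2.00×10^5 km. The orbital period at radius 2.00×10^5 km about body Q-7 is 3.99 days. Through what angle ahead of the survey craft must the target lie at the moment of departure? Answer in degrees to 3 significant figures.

From Kepler's third law T² = 4π²r³/μ at r = 2.00×10^5 km, T = 3.99 days = 3.99 × 86400 s = 3.44736×10^5 s: μ = 4π²r³/T² = 2.65752×10^6 km³/s².
The Hohmann ellipse has a_t = (r₁ + r₂)/2 = 1.2265×10^5 km.
Transfer time t = π√(a_t³/μ) = 82778 s.
Target angular speed ω₂ = √(μ/r₂³) = 1.8226×10^-5 rad/s.
Angle swept by the target during transfer: ω₂·t = 1.5087 rad = 86.44°.
Arrival is 180° from departure on the ellipse, so φ = 180° − 86.44° = 93.6°.

φ = 93.6°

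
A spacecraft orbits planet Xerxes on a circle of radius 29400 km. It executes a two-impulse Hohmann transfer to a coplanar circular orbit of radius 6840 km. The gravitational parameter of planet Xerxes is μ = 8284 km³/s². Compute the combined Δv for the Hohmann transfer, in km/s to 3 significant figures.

Semi-major axis of the transfer orbit: a_t = (29400 + 6840)/2 = 18120 km.
At r₁ the circular-orbit speed is v₁ = √(μ/r₁) = 0.5308 km/s.
Transfer-orbit speed at r₁ (vis-viva): v_a = √[μ(2/r₁ − 1/a_t)] = 0.3261 km/s.
First burn Δv₁ = |v_a − v₁| = 0.2047 km/s.
Circular speed at r₂: v₂ = √(μ/r₂) = 1.1005 km/s.
Transfer-orbit speed at r₂: v_p = √[μ(2/r₂ − 1/a_t)] = 1.4018 km/s.
Second burn Δv₂ = |v₂ − v_p| = 0.3013 km/s.
Δv = Δv₁ + Δv₂ = 0.2047 + 0.3013 = 0.5060 km/s.

Δv = 0.506 km/s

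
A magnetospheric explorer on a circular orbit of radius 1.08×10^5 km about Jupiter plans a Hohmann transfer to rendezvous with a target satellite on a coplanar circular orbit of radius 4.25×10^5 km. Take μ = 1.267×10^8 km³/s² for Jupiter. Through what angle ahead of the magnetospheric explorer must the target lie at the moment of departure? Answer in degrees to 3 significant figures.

φ = 90.6°

The Hohmann ellipse has a_t = (r₁ + r₂)/2 = 2.665×10^5 km.
Transfer time t = π√(a_t³/μ) = 38400 s.
The target's mean motion on its circular orbit is ω₂ = √(μ/r₂³) = 4.063×10^-5 rad/s.
Angle swept by the target during transfer: ω₂·t = 1.560 rad = 89.38°.
The magnetospheric explorer traverses 180° on the transfer ellipse, so the target must lead by 180° − 89.38° = 90.6°.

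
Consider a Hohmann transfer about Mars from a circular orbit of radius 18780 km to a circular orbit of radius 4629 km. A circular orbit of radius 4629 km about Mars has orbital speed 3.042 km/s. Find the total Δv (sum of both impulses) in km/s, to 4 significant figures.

Δv = 1.372 km/s

From the circular-orbit relation v² = μ/r at r = 4629 km: μ = v²r = (3.042)² × 4629 = 42835.7 km³/s².
Semi-major axis of the transfer orbit: a_t = (18780 + 4629)/2 = 11704.5 km.
At r₁ the circular-orbit speed is v₁ = √(μ/r₁) = 1.5103 km/s.
Transfer-orbit speed at r₁ (v² = μ(2/r − 1/a)): v_a = √[μ(2/r₁ − 1/a_t)] = 0.94978 km/s.
First burn Δv₁ = |v_a − v₁| = 0.5605 km/s.
At r₂, v₂ = √(μ/r₂) = 3.0420 km/s.
Transfer-orbit speed at r₂: v_p = √[μ(2/r₂ − 1/a_t)] = 3.8533 km/s.
Second burn Δv₂ = |v₂ − v_p| = 0.8113 km/s.
Total Δv = Δv₁ + Δv₂ = 1.372 km/s.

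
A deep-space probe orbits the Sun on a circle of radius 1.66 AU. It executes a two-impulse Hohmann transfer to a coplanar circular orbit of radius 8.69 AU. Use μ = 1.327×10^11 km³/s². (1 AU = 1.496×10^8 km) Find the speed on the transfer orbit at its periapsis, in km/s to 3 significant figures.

In km: r₁ = 1.66 × 1.496×10^8 = 2.48336×10^8 km; r₂ = 8.69 × 1.496×10^8 = 1.300024×10^9 km.
Semi-major axis of the transfer orbit: a_t = (2.48336×10^8 + 1.300024×10^9)/2 = 7.7418×10^8 km.
At periapsis, r = 2.48336×10^8 km.
From the vis-viva equation, v = √[μ(2/r − 1/a_t)] = 29.96 km/s.

v = 30.0 km/s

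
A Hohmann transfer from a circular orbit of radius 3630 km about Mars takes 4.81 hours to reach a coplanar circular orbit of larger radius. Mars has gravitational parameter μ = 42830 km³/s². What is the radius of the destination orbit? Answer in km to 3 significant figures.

Transfer time t = 4.81 hours = 17316 s, and t = π√(a_t³/μ).
So a_t = (μ t²/π²)^(1/3) = (42830 × (17316)² / π²)^(1/3) = 10917 km.
Since a_t = (r₁ + r₂)/2, r₂ = 2a_t − r₁ = 2×10917 − 3630 = 18204 km.

r₂ = 18200 km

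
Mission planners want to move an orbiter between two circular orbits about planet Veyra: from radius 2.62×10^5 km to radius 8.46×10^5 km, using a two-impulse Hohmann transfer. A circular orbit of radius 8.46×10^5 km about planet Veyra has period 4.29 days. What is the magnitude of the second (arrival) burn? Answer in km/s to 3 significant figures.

From Kepler's third law T² = 4π²r³/μ at r = 8.46×10^5 km, T = 4.29 days = 4.29 × 86400 s = 3.70656×10^5 s: μ = 4π²r³/T² = 1.73992×10^8 km³/s².
Semi-major axis of the transfer orbit: a_t = (2.620×10^5 + 8.460×10^5)/2 = 5.540×10^5 km.
Circular speed at r = 8.460×10^5 km: v_c = √(μ/r) = 14.341 km/s.
Vis-viva on the transfer ellipse at r = 8.460×10^5 km gives v_t = √[μ(2/r − 1/a_t)] = 9.8622 km/s.
Δv₂ = |v_t − v_c| = |9.8622 − 14.341| = 4.479 km/s.

Δv₂ = 4.48 km/s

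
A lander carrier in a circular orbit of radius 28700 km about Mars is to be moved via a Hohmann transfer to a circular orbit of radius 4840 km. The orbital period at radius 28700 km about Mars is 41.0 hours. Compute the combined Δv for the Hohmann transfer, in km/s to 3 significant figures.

From Kepler's third law T² = 4π²r³/μ at r = 28700 km, T = 41.0 hours = 41.0 × 3600 s = 1.476×10^5 s: μ = 4π²r³/T² = 42838.3 km³/s².
The Hohmann ellipse has a_t = (r₁ + r₂)/2 = 16770 km.
At r₁ the circular-orbit speed is v₁ = √(μ/r₁) = 1.2217 km/s.
Transfer-orbit speed at r₁ (vis-viva): v_a = √[μ(2/r₁ − 1/a_t)] = 0.65634 km/s.
First burn Δv₁ = |v_a − v₁| = 0.5654 km/s.
At r₂, v₂ = √(μ/r₂) = 2.97505 km/s.
Transfer-orbit speed at r₂: v_p = √[μ(2/r₂ − 1/a_t)] = 3.89196 km/s.
Second burn Δv₂ = |v₂ − v_p| = 0.9169 km/s.
Δv = Δv₁ + Δv₂ = 0.5654 + 0.9169 = 1.482 km/s.

Δv = 1.48 km/s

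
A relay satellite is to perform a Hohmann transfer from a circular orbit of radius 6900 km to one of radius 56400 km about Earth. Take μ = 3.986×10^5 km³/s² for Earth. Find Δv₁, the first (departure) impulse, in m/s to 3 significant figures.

Δv₁ = 2550 m/s

Semi-major axis of the transfer orbit: a_t = (6900 + 56400)/2 = 31650 km.
Circular speed at r = 6900 km: v_c = √(μ/r) = 7.600534 km/s.
Transfer-orbit speed at the same r (vis-viva, a = a_t): v_t = √[μ(2/r − 1/a_t)] = 10.14605 km/s.
Δv₁ = |v_t − v_c| = |10.14605 − 7.600534| = 2.546 km/s.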